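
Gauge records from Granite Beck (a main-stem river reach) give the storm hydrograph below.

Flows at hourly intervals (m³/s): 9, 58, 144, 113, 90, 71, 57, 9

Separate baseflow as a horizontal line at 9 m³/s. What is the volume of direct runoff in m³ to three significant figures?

V ≈ 1.72 × 10^6 m³

Direct-runoff ordinates (Q − Q_b): 0.0, 49.0, 135.0, 104.0, 81.0, 62.0, 48.0, 0.0 m³/s.
ΣQ_DR = 479.0 m³/s.
With Δt = 1 h = 3600 s, V = ΣQ_DR · Δt = 479.0 × 3600 = 1.72 × 10^6 m³.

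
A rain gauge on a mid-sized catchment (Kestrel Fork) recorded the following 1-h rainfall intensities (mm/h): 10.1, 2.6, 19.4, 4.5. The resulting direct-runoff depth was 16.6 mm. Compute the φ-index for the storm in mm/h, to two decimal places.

Only the 2 blocks with intensity above φ contribute runoff: 10.1, 19.4 mm/h.
Σ(I−φ)·Δt = d  ⇒  (10.1+19.4 − 2φ)·1 = 16.6
φ = (29.50 − 16.6/1) / 2 = 6.45 mm/h.

φ ≈ 6.45 mm/h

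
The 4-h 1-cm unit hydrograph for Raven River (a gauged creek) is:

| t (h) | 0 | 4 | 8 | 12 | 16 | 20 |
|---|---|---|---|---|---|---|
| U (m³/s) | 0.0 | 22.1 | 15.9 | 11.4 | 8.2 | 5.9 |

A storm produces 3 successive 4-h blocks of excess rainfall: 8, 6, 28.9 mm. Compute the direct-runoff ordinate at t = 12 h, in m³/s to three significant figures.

Q ≈ 82.5 m³/s

By discrete convolution, Q_j = Σ (P_i / 10 mm) · U_{j−i}.
At t = 12 h (j=3): Q = (8/10)·11.4 + (6/10)·15.9 + (28.9/10)·22.1 = 82.5 m³/s.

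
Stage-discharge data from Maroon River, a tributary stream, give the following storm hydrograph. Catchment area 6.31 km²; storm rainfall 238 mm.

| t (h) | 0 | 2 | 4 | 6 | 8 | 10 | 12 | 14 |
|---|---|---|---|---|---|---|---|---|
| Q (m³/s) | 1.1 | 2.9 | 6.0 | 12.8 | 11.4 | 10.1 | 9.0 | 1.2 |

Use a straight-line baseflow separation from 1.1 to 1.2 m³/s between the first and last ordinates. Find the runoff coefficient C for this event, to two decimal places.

ΣQ_DR = 45.30 m³/s; V = ΣQ_DR·Δt = 3.262 × 10^5 m³.
Runoff depth d = V / A = 51.69 mm.
C = d / P = 51.69 / 238 = 0.22.

C ≈ 0.22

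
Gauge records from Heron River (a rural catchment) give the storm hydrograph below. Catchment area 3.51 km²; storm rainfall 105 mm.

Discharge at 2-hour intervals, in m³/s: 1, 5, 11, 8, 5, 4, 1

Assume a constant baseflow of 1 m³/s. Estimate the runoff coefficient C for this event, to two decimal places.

C ≈ 0.55

ΣQ_DR = 28.00 m³/s; V = ΣQ_DR·Δt = 2.016 × 10^5 m³.
Runoff depth d = V / A = 57.44 mm.
C = d / P = 57.44 / 105 = 0.55.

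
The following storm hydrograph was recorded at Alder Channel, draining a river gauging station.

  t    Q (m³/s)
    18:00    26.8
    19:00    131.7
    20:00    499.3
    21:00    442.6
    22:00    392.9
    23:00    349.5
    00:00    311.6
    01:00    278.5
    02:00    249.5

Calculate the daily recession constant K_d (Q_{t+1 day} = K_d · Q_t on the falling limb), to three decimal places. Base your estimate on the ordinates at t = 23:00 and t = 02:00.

K_d ≈ 0.067

Between t = 23:00 and t = 02:00 the flow falls from 349.5 to 249.5 m³/s over 3×1 h = 3 h.
Per-interval ratio K = (249.5/349.5)^(1/3) = 0.8937; K_d = K^(24/1) = 0.067.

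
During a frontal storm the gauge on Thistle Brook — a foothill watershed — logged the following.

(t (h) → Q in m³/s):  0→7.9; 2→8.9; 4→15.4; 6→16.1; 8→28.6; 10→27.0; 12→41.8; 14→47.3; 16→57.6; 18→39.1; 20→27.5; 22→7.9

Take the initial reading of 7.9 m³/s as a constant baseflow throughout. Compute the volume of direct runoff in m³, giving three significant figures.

Direct-runoff ordinates (Q − Q_b): 0.0, 1.0, 7.5, 8.2, 20.7, 19.1, 33.9, 39.4, 49.7, 31.2, 19.6, 0.0 m³/s.
ΣQ_DR = 230.3 m³/s.
With Δt = 2 h = 7200 s, V = ΣQ_DR · Δt = 230.3 × 7200 = 1.66 × 10^6 m³.

V ≈ 1.66 × 10^6 m³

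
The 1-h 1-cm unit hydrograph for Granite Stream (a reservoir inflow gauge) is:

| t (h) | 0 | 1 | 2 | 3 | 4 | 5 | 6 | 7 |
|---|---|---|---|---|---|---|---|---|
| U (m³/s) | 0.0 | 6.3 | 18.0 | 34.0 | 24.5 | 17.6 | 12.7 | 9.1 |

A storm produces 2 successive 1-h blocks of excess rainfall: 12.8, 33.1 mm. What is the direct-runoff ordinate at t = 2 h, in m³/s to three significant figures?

Q ≈ 43.9 m³/s

By discrete convolution, Q_j = Σ (P_i / 10 mm) · U_{j−i}.
At t = 2 h (j=2): Q = (12.8/10)·18.0 + (33.1/10)·6.3 = 43.9 m³/s.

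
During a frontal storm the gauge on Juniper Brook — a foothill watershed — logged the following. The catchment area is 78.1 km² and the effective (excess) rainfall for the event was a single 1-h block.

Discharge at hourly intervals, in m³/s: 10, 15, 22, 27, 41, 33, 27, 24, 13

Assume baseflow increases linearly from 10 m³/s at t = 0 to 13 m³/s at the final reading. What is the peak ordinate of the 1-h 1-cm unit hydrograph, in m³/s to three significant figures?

Direct runoff: 0.00, 4.62, 11.25, 15.88, 29.50, 21.12, 14.75, 11.38, 0.00 m³/s; ΣQ_DR = 108.5 m³/s, peak = 29.50 m³/s.
Runoff depth d = ΣQ_DR·Δt / A = 108.5 × 3600 / (78.1 km²) = 5.001 mm.
The 1-cm UH is the DRH scaled by (10 mm)/d, so U_p = 29.50 × 10/5.001 = 59.0 m³/s.

U_p ≈ 59.0 m³/s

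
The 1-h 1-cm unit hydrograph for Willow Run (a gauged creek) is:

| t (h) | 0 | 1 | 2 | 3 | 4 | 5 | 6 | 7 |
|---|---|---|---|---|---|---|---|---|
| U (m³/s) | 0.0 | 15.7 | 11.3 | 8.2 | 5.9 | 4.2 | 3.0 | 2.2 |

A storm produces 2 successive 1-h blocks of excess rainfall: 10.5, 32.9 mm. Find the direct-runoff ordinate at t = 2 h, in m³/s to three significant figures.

By discrete convolution, Q_j = Σ (P_i / 10 mm) · U_{j−i}.
At t = 2 h (j=2): Q = (10.5/10)·11.3 + (32.9/10)·15.7 = 63.5 m³/s.

Q ≈ 63.5 m³/s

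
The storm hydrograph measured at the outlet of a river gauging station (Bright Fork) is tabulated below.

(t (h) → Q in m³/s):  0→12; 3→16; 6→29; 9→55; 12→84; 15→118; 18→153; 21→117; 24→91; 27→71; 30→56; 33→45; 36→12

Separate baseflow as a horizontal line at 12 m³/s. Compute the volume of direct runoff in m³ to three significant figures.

Direct-runoff ordinates (Q − Q_b): 0.0, 4.0, 17.0, 43.0, 72.0, 106.0, 141.0, 105.0, 79.0, 59.0, 44.0, 33.0, 0.0 m³/s.
ΣQ_DR = 703.0 m³/s.
With Δt = 3 h = 10800 s, V = ΣQ_DR · Δt = 703.0 × 10800 = 7.59 × 10^6 m³.

V ≈ 7.59 × 10^6 m³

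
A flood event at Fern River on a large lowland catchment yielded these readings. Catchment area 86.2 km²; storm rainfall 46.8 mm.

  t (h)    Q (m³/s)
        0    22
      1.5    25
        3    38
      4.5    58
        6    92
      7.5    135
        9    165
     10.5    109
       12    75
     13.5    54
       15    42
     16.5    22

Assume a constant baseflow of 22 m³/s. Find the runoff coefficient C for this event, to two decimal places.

ΣQ_DR = 573.0 m³/s; V = ΣQ_DR·Δt = 3.094 × 10^6 m³.
Runoff depth d = V / A = 35.90 mm.
C = d / P = 35.90 / 46.8 = 0.77.

C ≈ 0.77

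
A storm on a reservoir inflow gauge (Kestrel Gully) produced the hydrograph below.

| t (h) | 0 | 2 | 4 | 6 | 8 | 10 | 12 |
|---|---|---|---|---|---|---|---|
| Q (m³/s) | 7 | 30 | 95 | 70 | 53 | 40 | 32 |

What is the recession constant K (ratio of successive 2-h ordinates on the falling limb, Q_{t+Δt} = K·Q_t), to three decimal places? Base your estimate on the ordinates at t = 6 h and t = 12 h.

Using the recession-limb readings at t = 6 h and t = 12 h: Q falls from 70 to 32 m³/s over 3 intervals.
K = (Q₂/Q₁)^(1/3) = (32/70)^(1/3) = 0.770.

K ≈ 0.770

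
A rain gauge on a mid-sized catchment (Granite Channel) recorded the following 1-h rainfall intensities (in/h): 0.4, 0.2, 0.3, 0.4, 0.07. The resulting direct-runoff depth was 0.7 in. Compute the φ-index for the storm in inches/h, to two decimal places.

φ ≈ 0.15 in/h

Only the 4 blocks with intensity above φ contribute runoff: 0.4, 0.2, 0.3, 0.4 in/h.
Σ(I−φ)·Δt = d  ⇒  (0.4+0.2+0.3+0.4 − 4φ)·1 = 0.7
φ = (1.300 − 0.7/1) / 4 = 0.15 in/h.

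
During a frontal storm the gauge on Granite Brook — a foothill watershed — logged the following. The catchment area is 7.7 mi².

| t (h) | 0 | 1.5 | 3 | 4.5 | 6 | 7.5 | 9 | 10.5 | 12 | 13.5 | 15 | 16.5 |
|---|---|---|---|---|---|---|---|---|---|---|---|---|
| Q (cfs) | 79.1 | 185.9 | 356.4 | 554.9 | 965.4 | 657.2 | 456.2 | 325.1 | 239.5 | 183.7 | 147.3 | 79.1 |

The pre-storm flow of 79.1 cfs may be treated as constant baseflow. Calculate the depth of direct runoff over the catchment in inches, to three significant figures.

d ≈ 0.990 in

Direct runoff: 0.0, 106.8, 277.3, 475.8, 886.3, 578.1, 377.1, 246.0, 160.4, 104.6, 68.2, 0.0 cfs; ΣQ_DR = 3281 cfs.
V = ΣQ_DR · Δt = 3281 × 5400 s = 1.772 × 10^7 ft³.
Over A = 7.7 mi², depth = V / A = 0.990 in.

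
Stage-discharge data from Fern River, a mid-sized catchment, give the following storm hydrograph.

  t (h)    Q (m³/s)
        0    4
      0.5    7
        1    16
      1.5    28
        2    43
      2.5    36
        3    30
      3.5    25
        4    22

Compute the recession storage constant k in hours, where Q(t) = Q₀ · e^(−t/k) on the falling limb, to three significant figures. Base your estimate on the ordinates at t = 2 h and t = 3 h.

On the falling limb, Q drops from 43 to 30 m³/s between t = 2 h and t = 3 h (Δt = 1 h).
k = −Δt / ln(Q₂/Q₁) = −1 / ln(30/43) = 2.78 h.

k ≈ 2.78 h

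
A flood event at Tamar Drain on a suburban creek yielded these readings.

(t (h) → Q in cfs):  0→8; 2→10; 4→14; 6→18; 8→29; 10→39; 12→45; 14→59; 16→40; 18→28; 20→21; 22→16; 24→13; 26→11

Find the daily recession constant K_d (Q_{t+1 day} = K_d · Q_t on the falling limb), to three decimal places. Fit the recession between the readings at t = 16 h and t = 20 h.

Between t = 16 h and t = 20 h the flow falls from 40 to 21 cfs over 2×2 h = 4 h.
Per-interval ratio K = (21/40)^(1/2) = 0.7246; K_d = K^(24/2) = 0.021.

K_d ≈ 0.021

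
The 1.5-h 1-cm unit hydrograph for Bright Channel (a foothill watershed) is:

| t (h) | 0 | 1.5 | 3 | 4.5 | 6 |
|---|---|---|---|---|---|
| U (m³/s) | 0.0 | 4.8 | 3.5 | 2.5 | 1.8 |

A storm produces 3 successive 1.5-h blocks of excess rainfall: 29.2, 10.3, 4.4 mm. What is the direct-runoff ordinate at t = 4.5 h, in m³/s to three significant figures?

Q ≈ 13.0 m³/s

By discrete convolution, Q_j = Σ (P_i / 10 mm) · U_{j−i}.
At t = 4.5 h (j=3): Q = (29.2/10)·2.5 + (10.3/10)·3.5 + (4.4/10)·4.8 = 13.0 m³/s.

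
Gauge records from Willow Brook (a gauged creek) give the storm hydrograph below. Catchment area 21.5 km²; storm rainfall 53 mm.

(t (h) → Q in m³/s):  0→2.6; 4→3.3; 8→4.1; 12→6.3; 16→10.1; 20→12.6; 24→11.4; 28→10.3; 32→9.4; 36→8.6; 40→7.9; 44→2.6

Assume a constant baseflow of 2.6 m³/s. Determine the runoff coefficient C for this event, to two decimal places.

ΣQ_DR = 58.00 m³/s; V = ΣQ_DR·Δt = 8.352 × 10^5 m³.
Runoff depth d = V / A = 38.85 mm.
C = d / P = 38.85 / 53 = 0.73.

C ≈ 0.73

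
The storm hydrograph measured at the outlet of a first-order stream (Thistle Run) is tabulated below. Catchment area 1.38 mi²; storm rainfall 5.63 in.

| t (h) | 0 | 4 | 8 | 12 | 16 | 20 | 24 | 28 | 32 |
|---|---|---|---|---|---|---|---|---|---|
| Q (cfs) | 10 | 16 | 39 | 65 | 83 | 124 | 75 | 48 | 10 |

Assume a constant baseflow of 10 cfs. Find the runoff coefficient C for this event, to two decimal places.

ΣQ_DR = 380.0 cfs; V = ΣQ_DR·Δt = 5.472 × 10^6 ft³.
Runoff depth d = V / A = 1.707 in.
C = d / P = 1.707 / 5.63 = 0.30.

C ≈ 0.30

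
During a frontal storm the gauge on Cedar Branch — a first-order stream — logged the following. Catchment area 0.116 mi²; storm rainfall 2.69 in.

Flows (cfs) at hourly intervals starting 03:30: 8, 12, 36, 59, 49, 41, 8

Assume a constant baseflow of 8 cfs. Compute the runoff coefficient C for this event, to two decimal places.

ΣQ_DR = 157.0 cfs; V = ΣQ_DR·Δt = 5.652 × 10^5 ft³.
Runoff depth d = V / A = 2.097 in.
C = d / P = 2.097 / 2.69 = 0.78.

C ≈ 0.78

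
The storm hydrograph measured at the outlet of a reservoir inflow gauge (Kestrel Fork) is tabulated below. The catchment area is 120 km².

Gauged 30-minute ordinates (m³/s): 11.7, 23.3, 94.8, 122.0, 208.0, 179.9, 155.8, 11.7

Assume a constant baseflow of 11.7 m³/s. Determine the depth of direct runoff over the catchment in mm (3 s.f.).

Direct runoff: 0.0, 11.6, 83.1, 110.3, 196.3, 168.2, 144.1, 0.0 m³/s; ΣQ_DR = 713.6 m³/s.
V = ΣQ_DR · Δt = 713.6 × 1800 s = 1.284 × 10^6 m³.
Over A = 120 km², depth = V / A = 10.7 mm.

d ≈ 10.7 mm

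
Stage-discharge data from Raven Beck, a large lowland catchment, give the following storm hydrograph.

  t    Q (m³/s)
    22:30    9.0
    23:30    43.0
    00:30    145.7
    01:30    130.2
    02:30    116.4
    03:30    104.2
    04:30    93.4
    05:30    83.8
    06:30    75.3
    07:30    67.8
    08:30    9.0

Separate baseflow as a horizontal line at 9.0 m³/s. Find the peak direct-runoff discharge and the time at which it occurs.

Q_p = 136.7 m³/s at t = 00:30

Subtracting baseflow gives direct-runoff ordinates: 0.0, 34.0, 136.7, 121.2, 107.4, 95.2, 84.4, 74.8, 66.3, 58.8, 0.0 m³/s.
The maximum is 136.7 m³/s, occurring at the reading for t = 00:30.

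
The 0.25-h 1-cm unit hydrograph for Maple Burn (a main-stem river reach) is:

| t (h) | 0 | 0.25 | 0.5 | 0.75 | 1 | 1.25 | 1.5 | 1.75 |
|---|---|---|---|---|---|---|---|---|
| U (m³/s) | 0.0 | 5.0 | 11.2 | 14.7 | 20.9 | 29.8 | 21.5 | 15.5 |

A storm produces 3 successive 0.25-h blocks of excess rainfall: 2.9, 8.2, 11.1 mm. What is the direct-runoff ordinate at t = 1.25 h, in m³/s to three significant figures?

By discrete convolution, Q_j = Σ (P_i / 10 mm) · U_{j−i}.
At t = 1.25 h (j=5): Q = (2.9/10)·29.8 + (8.2/10)·20.9 + (11.1/10)·14.7 = 42.1 m³/s.

Q ≈ 42.1 m³/s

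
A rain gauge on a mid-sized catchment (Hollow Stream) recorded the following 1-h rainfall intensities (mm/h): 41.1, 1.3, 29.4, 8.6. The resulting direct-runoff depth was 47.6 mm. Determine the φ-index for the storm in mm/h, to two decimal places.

φ ≈ 11.45 mm/h

Only the 2 blocks with intensity above φ contribute runoff: 41.1, 29.4 mm/h.
Σ(I−φ)·Δt = d  ⇒  (41.1+29.4 − 2φ)·1 = 47.6
φ = (70.50 − 47.6/1) / 2 = 11.45 mm/h.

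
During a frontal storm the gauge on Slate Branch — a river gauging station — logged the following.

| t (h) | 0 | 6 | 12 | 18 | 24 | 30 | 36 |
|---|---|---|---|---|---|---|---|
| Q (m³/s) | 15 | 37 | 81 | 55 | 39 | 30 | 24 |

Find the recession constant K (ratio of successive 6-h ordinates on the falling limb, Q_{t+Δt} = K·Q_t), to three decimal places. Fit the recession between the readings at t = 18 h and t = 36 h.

K ≈ 0.758

Using the recession-limb readings at t = 18 h and t = 36 h: Q falls from 55 to 24 m³/s over 3 intervals.
K = (Q₂/Q₁)^(1/3) = (24/55)^(1/3) = 0.758.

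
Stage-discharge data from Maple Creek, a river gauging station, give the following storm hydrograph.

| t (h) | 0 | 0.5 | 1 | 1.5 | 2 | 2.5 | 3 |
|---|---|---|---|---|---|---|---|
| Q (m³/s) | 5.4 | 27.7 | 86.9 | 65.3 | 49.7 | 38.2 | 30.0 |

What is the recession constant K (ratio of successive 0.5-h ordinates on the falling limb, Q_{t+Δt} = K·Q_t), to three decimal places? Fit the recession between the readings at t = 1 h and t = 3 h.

Using the recession-limb readings at t = 1 h and t = 3 h: Q falls from 86.9 to 30.0 m³/s over 4 intervals.
K = (Q₂/Q₁)^(1/4) = (30.0/86.9)^(1/4) = 0.767.

K ≈ 0.767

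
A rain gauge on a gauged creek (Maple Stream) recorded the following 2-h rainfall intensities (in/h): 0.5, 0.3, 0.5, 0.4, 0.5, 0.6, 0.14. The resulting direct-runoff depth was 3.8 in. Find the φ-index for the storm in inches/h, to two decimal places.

Only the 6 blocks with intensity above φ contribute runoff: 0.5, 0.3, 0.5, 0.4, 0.5, 0.6 in/h.
Σ(I−φ)·Δt = d  ⇒  (0.5+0.3+0.5+0.4+0.5+0.6 − 6φ)·2 = 3.8
φ = (2.800 − 3.8/2) / 6 = 0.15 in/h.

φ ≈ 0.15 in/h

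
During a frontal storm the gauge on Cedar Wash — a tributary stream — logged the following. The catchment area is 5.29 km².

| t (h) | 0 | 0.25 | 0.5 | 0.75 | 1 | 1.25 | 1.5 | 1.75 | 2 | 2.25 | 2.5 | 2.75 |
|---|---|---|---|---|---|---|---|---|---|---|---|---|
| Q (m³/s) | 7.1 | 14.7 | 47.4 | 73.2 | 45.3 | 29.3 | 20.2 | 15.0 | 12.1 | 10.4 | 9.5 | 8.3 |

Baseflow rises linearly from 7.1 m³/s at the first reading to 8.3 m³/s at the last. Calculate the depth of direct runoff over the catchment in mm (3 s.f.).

Direct runoff: 0.00, 7.49, 40.08, 65.77, 37.76, 21.65, 12.45, 7.14, 4.13, 2.32, 1.31, 0.00 m³/s; ΣQ_DR = 200.1 m³/s.
V = ΣQ_DR · Δt = 200.1 × 900 s = 1.801 × 10^5 m³.
Over A = 5.29 km², depth = V / A = 34.0 mm.

d ≈ 34.0 mm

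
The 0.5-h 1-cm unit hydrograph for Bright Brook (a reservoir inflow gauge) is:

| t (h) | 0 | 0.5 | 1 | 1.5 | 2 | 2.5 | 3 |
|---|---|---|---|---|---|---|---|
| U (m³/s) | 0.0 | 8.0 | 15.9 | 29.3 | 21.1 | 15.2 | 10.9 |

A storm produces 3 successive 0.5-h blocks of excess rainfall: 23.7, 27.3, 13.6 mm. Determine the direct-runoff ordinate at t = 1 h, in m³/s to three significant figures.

By discrete convolution, Q_j = Σ (P_i / 10 mm) · U_{j−i}.
At t = 1 h (j=2): Q = (23.7/10)·15.9 + (27.3/10)·8.0 + (13.6/10)·0.0 = 59.5 m³/s.

Q ≈ 59.5 m³/s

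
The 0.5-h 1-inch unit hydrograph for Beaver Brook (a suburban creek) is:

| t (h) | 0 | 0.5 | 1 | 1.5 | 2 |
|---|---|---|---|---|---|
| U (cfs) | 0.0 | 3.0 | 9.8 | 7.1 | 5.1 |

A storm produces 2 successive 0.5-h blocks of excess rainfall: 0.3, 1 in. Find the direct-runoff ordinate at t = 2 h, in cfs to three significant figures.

By discrete convolution, Q_j = Σ (P_i / 1 in) · U_{j−i}.
At t = 2 h (j=4): Q = (0.3/1)·5.1 + (1/1)·7.1 = 8.63 cfs.

Q ≈ 8.63 cfs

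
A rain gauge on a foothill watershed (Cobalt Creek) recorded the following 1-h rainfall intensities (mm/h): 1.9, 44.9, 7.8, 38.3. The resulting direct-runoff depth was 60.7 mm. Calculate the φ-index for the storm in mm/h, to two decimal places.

φ ≈ 11.25 mm/h

Only the 2 blocks with intensity above φ contribute runoff: 44.9, 38.3 mm/h.
Σ(I−φ)·Δt = d  ⇒  (44.9+38.3 − 2φ)·1 = 60.7
φ = (83.20 − 60.7/1) / 2 = 11.25 mm/h.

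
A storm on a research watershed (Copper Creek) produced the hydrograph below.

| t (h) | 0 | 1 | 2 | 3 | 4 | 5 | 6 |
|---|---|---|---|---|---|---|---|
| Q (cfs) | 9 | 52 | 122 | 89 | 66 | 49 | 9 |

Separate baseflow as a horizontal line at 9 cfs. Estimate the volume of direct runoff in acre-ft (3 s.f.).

V ≈ 27.5 acre-ft

Direct-runoff ordinates (Q − Q_b): 0.0, 43.0, 113.0, 80.0, 57.0, 40.0, 0.0 cfs.
ΣQ_DR = 333.0 cfs.
With Δt = 1 h = 3600 s, V = ΣQ_DR · Δt = 333.0 × 3600 = 1.20 × 10^6 ft³ = 27.5 acre-ft.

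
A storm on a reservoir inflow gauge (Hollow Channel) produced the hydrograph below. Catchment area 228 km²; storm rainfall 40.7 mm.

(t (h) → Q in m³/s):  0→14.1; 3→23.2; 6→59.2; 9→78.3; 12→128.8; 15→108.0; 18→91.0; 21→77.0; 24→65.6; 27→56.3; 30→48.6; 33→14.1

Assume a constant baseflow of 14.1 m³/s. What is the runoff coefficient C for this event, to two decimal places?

C ≈ 0.69

ΣQ_DR = 595.0 m³/s; V = ΣQ_DR·Δt = 6.426 × 10^6 m³.
Runoff depth d = V / A = 28.18 mm.
C = d / P = 28.18 / 40.7 = 0.69.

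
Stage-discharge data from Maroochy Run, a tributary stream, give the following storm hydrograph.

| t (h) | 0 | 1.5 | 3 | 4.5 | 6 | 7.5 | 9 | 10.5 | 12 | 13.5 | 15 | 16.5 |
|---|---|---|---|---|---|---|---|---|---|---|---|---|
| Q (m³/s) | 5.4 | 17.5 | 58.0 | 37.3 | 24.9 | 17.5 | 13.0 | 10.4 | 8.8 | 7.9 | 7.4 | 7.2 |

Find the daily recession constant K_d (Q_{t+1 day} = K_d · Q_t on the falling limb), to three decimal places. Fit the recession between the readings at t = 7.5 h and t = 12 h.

Between t = 7.5 h and t = 12 h the flow falls from 17.5 to 8.8 m³/s over 3×1.5 h = 4.5 h.
Per-interval ratio K = (8.8/17.5)^(1/3) = 0.7952; K_d = K^(24/1.5) = 0.026.

K_d ≈ 0.026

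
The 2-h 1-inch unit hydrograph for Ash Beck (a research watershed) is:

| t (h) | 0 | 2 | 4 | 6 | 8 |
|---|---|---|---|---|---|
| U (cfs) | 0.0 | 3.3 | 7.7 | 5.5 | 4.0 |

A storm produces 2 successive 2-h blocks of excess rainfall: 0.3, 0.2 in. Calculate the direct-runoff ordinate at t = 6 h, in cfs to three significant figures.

Q ≈ 3.19 cfs

By discrete convolution, Q_j = Σ (P_i / 1 in) · U_{j−i}.
At t = 6 h (j=3): Q = (0.3/1)·5.5 + (0.2/1)·7.7 = 3.19 cfs.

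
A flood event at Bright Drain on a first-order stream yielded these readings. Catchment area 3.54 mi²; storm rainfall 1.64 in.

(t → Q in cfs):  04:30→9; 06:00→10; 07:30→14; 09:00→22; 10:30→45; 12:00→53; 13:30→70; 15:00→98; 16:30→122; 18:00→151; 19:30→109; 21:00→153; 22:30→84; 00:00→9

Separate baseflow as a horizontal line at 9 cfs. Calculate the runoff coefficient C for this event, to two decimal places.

C ≈ 0.33

ΣQ_DR = 823.0 cfs; V = ΣQ_DR·Δt = 4.444 × 10^6 ft³.
Runoff depth d = V / A = 0.5404 in.
C = d / P = 0.5404 / 1.64 = 0.33.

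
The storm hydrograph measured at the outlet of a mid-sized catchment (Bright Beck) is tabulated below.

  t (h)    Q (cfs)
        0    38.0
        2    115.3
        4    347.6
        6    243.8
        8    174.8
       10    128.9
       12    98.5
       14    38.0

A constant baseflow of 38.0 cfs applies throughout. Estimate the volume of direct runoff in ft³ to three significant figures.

V ≈ 6.34 × 10^6 ft³

Direct-runoff ordinates (Q − Q_b): 0.0, 77.3, 309.6, 205.8, 136.8, 90.9, 60.5, 0.0 cfs.
ΣQ_DR = 880.9 cfs.
With Δt = 2 h = 7200 s, V = ΣQ_DR · Δt = 880.9 × 7200 = 6.34 × 10^6 ft³.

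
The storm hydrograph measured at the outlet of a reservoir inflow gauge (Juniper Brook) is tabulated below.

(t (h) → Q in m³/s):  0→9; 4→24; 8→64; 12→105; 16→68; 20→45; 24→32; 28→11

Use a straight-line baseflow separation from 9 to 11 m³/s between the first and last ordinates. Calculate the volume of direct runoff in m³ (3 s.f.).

V ≈ 4.00 × 10^6 m³

Direct-runoff ordinates (Q − Q_b): 0.00, 14.71, 54.43, 95.14, 57.86, 34.57, 21.29, 0.00 m³/s.
ΣQ_DR = 278.0 m³/s.
With Δt = 4 h = 14400 s, V = ΣQ_DR · Δt = 278.0 × 14400 = 4.00 × 10^6 m³.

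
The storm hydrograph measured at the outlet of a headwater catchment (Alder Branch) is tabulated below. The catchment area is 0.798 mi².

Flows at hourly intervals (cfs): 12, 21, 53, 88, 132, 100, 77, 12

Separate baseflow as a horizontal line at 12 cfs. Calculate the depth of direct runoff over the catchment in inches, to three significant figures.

Direct runoff: 0.0, 9.0, 41.0, 76.0, 120.0, 88.0, 65.0, 0.0 cfs; ΣQ_DR = 399.0 cfs.
V = ΣQ_DR · Δt = 399.0 × 3600 s = 1.436 × 10^6 ft³.
Over A = 0.798 mi², depth = V / A = 0.775 in.

d ≈ 0.775 in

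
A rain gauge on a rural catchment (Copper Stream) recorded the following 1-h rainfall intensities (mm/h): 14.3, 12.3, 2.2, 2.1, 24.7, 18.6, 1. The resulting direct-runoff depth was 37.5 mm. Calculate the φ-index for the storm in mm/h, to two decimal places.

φ ≈ 8.10 mm/h

Only the 4 blocks with intensity above φ contribute runoff: 14.3, 12.3, 24.7, 18.6 mm/h.
Σ(I−φ)·Δt = d  ⇒  (14.3+12.3+24.7+18.6 − 4φ)·1 = 37.5
φ = (69.90 − 37.5/1) / 4 = 8.10 mm/h.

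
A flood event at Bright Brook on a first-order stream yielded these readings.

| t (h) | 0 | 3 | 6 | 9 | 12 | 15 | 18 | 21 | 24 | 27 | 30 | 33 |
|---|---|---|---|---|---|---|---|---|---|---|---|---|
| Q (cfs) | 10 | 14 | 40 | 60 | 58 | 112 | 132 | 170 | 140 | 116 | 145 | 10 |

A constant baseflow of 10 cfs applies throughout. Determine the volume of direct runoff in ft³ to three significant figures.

V ≈ 9.58 × 10^6 ft³

Direct-runoff ordinates (Q − Q_b): 0.0, 4.0, 30.0, 50.0, 48.0, 102.0, 122.0, 160.0, 130.0, 106.0, 135.0, 0.0 cfs.
ΣQ_DR = 887.0 cfs.
With Δt = 3 h = 10800 s, V = ΣQ_DR · Δt = 887.0 × 10800 = 9.58 × 10^6 ft³.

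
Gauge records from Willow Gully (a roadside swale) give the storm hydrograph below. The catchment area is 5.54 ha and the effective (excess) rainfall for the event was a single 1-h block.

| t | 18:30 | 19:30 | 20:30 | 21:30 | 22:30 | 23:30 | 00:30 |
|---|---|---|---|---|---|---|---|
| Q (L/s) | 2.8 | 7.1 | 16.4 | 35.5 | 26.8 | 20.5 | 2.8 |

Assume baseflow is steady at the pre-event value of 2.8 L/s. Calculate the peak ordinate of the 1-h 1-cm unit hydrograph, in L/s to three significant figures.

U_p ≈ 54.5 L/s

Direct runoff: 0.0, 4.3, 13.6, 32.7, 24.0, 17.7, 0.0 L/s; ΣQ_DR = 92.30 L/s, peak = 32.7 L/s.
Runoff depth d = ΣQ_DR·Δt / A = 92.30 × 3600 / (5.54 ha) = 5.998 mm.
The 1-cm UH is the DRH scaled by (10 mm)/d, so U_p = 32.7 × 10/5.998 = 54.5 L/s.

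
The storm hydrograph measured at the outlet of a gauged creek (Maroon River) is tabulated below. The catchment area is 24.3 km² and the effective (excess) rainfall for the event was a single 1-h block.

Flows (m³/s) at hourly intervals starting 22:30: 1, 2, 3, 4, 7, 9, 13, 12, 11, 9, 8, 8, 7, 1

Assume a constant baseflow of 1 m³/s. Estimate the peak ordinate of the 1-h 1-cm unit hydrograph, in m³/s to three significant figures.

U_p ≈ 10.0 m³/s

Direct runoff: 0.0, 1.0, 2.0, 3.0, 6.0, 8.0, 12.0, 11.0, 10.0, 8.0, 7.0, 7.0, 6.0, 0.0 m³/s; ΣQ_DR = 81.00 m³/s, peak = 12.0 m³/s.
Runoff depth d = ΣQ_DR·Δt / A = 81.00 × 3600 / (24.3 km²) = 12.00 mm.
The 1-cm UH is the DRH scaled by (10 mm)/d, so U_p = 12.0 × 10/12.00 = 10.0 m³/s.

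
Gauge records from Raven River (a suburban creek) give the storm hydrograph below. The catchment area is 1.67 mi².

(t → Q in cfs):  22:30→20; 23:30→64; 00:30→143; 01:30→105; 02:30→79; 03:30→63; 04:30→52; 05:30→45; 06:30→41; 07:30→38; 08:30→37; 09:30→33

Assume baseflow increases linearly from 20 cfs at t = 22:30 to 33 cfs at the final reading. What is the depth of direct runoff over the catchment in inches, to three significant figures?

Direct runoff: 0.00, 42.82, 120.64, 81.45, 54.27, 37.09, 24.91, 16.73, 11.55, 7.36, 5.18, 0.00 cfs; ΣQ_DR = 402.0 cfs.
V = ΣQ_DR · Δt = 402.0 × 3600 s = 1.447 × 10^6 ft³.
Over A = 1.67 mi², depth = V / A = 0.373 in.

d ≈ 0.373 in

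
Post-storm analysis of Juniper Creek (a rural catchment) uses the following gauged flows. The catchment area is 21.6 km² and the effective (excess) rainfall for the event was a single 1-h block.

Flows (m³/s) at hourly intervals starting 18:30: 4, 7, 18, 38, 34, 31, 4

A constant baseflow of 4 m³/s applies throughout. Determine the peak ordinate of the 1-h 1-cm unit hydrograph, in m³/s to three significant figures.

Direct runoff: 0.0, 3.0, 14.0, 34.0, 30.0, 27.0, 0.0 m³/s; ΣQ_DR = 108.0 m³/s, peak = 34.0 m³/s.
Runoff depth d = ΣQ_DR·Δt / A = 108.0 × 3600 / (21.6 km²) = 18.00 mm.
The 1-cm UH is the DRH scaled by (10 mm)/d, so U_p = 34.0 × 10/18.00 = 18.9 m³/s.

U_p ≈ 18.9 m³/s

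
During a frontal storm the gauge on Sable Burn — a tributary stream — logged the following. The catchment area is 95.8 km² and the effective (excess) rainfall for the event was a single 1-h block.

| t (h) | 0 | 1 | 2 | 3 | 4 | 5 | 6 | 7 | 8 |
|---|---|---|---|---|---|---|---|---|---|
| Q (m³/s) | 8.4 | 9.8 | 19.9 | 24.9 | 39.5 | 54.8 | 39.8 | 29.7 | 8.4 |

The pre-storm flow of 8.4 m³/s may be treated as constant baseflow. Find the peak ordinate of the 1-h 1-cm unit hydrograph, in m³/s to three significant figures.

U_p ≈ 77.4 m³/s

Direct runoff: 0.0, 1.4, 11.5, 16.5, 31.1, 46.4, 31.4, 21.3, 0.0 m³/s; ΣQ_DR = 159.6 m³/s, peak = 46.4 m³/s.
Runoff depth d = ΣQ_DR·Δt / A = 159.6 × 3600 / (95.8 km²) = 5.997 mm.
The 1-cm UH is the DRH scaled by (10 mm)/d, so U_p = 46.4 × 10/5.997 = 77.4 m³/s.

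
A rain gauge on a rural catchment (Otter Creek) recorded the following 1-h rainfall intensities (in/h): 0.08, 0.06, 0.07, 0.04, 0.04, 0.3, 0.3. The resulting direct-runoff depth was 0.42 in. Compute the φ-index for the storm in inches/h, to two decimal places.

Only the 2 blocks with intensity above φ contribute runoff: 0.3, 0.3 in/h.
Σ(I−φ)·Δt = d  ⇒  (0.3+0.3 − 2φ)·1 = 0.42
φ = (0.6000 − 0.42/1) / 2 = 0.09 in/h.

φ ≈ 0.09 in/h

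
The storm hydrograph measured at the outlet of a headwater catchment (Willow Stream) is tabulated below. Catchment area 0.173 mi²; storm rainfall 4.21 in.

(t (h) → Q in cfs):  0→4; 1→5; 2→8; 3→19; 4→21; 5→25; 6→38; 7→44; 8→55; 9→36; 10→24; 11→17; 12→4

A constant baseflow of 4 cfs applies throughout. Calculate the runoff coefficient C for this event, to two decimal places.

C ≈ 0.53

ΣQ_DR = 248.0 cfs; V = ΣQ_DR·Δt = 8.928 × 10^5 ft³.
Runoff depth d = V / A = 2.221 in.
C = d / P = 2.221 / 4.21 = 0.53.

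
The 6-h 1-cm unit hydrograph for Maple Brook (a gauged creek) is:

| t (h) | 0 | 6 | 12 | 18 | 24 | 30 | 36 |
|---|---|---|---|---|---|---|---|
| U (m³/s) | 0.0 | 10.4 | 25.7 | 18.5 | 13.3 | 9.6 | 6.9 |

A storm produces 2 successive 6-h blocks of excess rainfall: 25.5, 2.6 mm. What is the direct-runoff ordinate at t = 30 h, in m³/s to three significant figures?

Q ≈ 27.9 m³/s

By discrete convolution, Q_j = Σ (P_i / 10 mm) · U_{j−i}.
At t = 30 h (j=5): Q = (25.5/10)·9.6 + (2.6/10)·13.3 = 27.9 m³/s.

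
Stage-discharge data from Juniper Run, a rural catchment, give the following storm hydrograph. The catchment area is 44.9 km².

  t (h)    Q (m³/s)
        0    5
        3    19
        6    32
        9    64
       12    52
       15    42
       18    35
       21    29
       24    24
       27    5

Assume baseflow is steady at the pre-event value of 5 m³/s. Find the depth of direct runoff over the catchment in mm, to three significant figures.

Direct runoff: 0.0, 14.0, 27.0, 59.0, 47.0, 37.0, 30.0, 24.0, 19.0, 0.0 m³/s; ΣQ_DR = 257.0 m³/s.
V = ΣQ_DR · Δt = 257.0 × 10800 s = 2.776 × 10^6 m³.
Over A = 44.9 km², depth = V / A = 61.8 mm.

d ≈ 61.8 mm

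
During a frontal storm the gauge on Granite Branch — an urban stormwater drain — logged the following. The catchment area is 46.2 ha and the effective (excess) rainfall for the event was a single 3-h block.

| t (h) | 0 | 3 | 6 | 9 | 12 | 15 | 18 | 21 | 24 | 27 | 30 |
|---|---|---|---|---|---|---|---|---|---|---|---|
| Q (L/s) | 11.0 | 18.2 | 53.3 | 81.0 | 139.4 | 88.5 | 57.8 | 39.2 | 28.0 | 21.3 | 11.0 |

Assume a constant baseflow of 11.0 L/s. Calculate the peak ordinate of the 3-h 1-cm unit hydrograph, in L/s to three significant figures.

Direct runoff: 0.0, 7.2, 42.3, 70.0, 128.4, 77.5, 46.8, 28.2, 17.0, 10.3, 0.0 L/s; ΣQ_DR = 427.7 L/s, peak = 128.4 L/s.
Runoff depth d = ΣQ_DR·Δt / A = 427.7 × 10800 / (46.2 ha) = 9.998 mm.
The 1-cm UH is the DRH scaled by (10 mm)/d, so U_p = 128.4 × 10/9.998 = 128 L/s.

U_p ≈ 128 L/s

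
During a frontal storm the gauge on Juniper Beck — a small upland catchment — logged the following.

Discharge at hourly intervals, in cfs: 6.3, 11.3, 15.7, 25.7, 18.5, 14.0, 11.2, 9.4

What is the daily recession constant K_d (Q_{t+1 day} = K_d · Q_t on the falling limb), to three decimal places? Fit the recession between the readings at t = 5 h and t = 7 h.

K_d ≈ 0.008

Between t = 5 h and t = 7 h the flow falls from 14.0 to 9.4 cfs over 2×1 h = 2 h.
Per-interval ratio K = (9.4/14.0)^(1/2) = 0.8194; K_d = K^(24/1) = 0.008.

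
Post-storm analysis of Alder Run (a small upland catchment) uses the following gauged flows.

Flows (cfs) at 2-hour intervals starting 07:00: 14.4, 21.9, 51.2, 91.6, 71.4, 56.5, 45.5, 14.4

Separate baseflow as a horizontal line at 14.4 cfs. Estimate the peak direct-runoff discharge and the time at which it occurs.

Subtracting baseflow gives direct-runoff ordinates: 0.0, 7.5, 36.8, 77.2, 57.0, 42.1, 31.1, 0.0 cfs.
The maximum is 77.2 cfs, occurring at the reading for t = 13:00.

Q_p = 77.2 cfs at t = 13:00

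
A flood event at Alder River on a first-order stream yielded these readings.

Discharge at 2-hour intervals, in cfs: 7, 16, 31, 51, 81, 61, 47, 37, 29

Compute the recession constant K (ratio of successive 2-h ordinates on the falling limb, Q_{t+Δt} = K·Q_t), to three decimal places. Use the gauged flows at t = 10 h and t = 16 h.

Using the recession-limb readings at t = 10 h and t = 16 h: Q falls from 61 to 29 cfs over 3 intervals.
K = (Q₂/Q₁)^(1/3) = (29/61)^(1/3) = 0.780.

K ≈ 0.780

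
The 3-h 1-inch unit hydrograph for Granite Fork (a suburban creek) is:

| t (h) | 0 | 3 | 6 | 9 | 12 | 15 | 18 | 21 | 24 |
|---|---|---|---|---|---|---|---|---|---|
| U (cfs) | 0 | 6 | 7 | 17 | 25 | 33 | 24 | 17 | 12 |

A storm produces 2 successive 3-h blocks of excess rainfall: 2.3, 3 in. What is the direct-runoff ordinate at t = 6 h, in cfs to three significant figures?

By discrete convolution, Q_j = Σ (P_i / 1 in) · U_{j−i}.
At t = 6 h (j=2): Q = (2.3/1)·7 + (3/1)·6 = 34.1 cfs.

Q ≈ 34.1 cfs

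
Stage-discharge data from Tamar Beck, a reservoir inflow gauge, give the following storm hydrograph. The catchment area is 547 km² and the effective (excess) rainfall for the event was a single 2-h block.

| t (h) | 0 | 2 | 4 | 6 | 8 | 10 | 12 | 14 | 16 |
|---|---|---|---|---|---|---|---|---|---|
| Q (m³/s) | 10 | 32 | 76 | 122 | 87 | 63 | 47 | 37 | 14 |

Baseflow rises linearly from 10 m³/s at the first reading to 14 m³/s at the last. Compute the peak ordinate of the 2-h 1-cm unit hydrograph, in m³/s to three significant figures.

U_p ≈ 221 m³/s

Direct runoff: 0.00, 21.50, 65.00, 110.50, 75.00, 50.50, 34.00, 23.50, 0.00 m³/s; ΣQ_DR = 380.0 m³/s, peak = 110.50 m³/s.
Runoff depth d = ΣQ_DR·Δt / A = 380.0 × 7200 / (547 km²) = 5.002 mm.
The 1-cm UH is the DRH scaled by (10 mm)/d, so U_p = 110.50 × 10/5.002 = 221 m³/s.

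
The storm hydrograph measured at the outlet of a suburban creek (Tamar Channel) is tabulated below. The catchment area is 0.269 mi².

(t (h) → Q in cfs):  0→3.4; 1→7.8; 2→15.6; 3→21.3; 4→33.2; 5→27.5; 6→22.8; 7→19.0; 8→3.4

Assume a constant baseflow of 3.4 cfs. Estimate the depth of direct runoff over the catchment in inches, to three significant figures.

Direct runoff: 0.0, 4.4, 12.2, 17.9, 29.8, 24.1, 19.4, 15.6, 0.0 cfs; ΣQ_DR = 123.4 cfs.
V = ΣQ_DR · Δt = 123.4 × 3600 s = 4.442 × 10^5 ft³.
Over A = 0.269 mi², depth = V / A = 0.711 in.

d ≈ 0.711 in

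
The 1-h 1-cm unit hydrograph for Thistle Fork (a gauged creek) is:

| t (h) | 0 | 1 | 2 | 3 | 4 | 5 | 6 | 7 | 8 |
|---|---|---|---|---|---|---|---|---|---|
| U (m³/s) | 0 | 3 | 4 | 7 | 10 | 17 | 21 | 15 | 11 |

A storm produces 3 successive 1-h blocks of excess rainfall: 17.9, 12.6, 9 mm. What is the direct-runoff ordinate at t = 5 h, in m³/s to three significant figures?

By discrete convolution, Q_j = Σ (P_i / 10 mm) · U_{j−i}.
At t = 5 h (j=5): Q = (17.9/10)·17 + (12.6/10)·10 + (9/10)·7 = 49.3 m³/s.

Q ≈ 49.3 m³/s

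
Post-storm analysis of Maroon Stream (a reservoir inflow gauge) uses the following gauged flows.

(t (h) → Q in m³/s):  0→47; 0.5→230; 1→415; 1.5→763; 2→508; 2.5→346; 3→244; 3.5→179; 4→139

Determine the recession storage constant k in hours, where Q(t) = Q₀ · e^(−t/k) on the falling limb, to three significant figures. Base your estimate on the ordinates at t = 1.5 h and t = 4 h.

On the falling limb, Q drops from 763 to 139 m³/s between t = 1.5 h and t = 4 h (Δt = 2.5 h).
k = −Δt / ln(Q₂/Q₁) = −2.5 / ln(139/763) = 1.47 h.

k ≈ 1.47 h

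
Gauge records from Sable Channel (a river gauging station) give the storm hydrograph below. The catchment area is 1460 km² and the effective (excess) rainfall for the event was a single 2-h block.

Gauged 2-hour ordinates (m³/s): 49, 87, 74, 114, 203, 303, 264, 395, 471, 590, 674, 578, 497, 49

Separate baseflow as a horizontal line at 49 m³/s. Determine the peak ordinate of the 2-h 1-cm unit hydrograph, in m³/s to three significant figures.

U_p ≈ 346 m³/s

Direct runoff: 0.0, 38.0, 25.0, 65.0, 154.0, 254.0, 215.0, 346.0, 422.0, 541.0, 625.0, 529.0, 448.0, 0.0 m³/s; ΣQ_DR = 3662 m³/s, peak = 625.0 m³/s.
Runoff depth d = ΣQ_DR·Δt / A = 3662 × 7200 / (1460 km²) = 18.06 mm.
The 1-cm UH is the DRH scaled by (10 mm)/d, so U_p = 625.0 × 10/18.06 = 346 m³/s.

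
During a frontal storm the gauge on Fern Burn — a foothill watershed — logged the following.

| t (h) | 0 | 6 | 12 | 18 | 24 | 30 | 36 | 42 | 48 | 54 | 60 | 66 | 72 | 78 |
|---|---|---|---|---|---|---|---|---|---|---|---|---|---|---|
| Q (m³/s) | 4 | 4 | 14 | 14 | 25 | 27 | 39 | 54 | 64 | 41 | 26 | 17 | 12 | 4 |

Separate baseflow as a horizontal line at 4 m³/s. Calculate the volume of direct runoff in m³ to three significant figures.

Direct-runoff ordinates (Q − Q_b): 0.0, 0.0, 10.0, 10.0, 21.0, 23.0, 35.0, 50.0, 60.0, 37.0, 22.0, 13.0, 8.0, 0.0 m³/s.
ΣQ_DR = 289.0 m³/s.
With Δt = 6 h = 21600 s, V = ΣQ_DR · Δt = 289.0 × 21600 = 6.24 × 10^6 m³.

V ≈ 6.24 × 10^6 m³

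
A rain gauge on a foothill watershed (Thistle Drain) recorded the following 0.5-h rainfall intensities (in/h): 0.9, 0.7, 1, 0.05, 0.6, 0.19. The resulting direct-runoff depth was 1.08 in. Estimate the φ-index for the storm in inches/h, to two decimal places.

φ ≈ 0.26 in/h

Only the 4 blocks with intensity above φ contribute runoff: 0.9, 0.7, 1, 0.6 in/h.
Σ(I−φ)·Δt = d  ⇒  (0.9+0.7+1+0.6 − 4φ)·0.5 = 1.08
φ = (3.200 − 1.08/0.5) / 4 = 0.26 in/h.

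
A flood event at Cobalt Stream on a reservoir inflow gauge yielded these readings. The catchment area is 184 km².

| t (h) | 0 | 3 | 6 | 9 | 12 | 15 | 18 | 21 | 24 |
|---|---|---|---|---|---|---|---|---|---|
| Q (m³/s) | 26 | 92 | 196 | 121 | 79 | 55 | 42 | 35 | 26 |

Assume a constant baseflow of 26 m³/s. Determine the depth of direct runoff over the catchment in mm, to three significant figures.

d ≈ 25.7 mm

Direct runoff: 0.0, 66.0, 170.0, 95.0, 53.0, 29.0, 16.0, 9.0, 0.0 m³/s; ΣQ_DR = 438.0 m³/s.
V = ΣQ_DR · Δt = 438.0 × 10800 s = 4.730 × 10^6 m³.
Over A = 184 km², depth = V / A = 25.7 mm.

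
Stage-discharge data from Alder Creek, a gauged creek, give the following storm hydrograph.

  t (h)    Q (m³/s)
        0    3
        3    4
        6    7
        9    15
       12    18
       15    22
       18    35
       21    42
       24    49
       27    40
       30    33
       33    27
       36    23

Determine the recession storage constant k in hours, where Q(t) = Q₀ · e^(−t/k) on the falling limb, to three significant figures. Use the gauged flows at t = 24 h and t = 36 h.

k ≈ 15.9 h

On the falling limb, Q drops from 49 to 23 m³/s between t = 24 h and t = 36 h (Δt = 12 h).
k = −Δt / ln(Q₂/Q₁) = −12 / ln(23/49) = 15.9 h.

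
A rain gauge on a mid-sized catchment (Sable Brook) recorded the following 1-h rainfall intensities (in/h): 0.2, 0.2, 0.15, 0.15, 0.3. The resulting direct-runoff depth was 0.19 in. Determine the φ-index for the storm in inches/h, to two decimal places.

φ ≈ 0.17 in/h

Only the 3 blocks with intensity above φ contribute runoff: 0.2, 0.2, 0.3 in/h.
Σ(I−φ)·Δt = d  ⇒  (0.2+0.2+0.3 − 3φ)·1 = 0.19
φ = (0.7000 − 0.19/1) / 3 = 0.17 in/h.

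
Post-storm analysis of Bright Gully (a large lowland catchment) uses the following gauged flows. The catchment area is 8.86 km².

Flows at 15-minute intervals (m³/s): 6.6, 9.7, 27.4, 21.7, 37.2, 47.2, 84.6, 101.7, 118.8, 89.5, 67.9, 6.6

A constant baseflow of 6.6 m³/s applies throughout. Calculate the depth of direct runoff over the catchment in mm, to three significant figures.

d ≈ 54.8 mm

Direct runoff: 0.0, 3.1, 20.8, 15.1, 30.6, 40.6, 78.0, 95.1, 112.2, 82.9, 61.3, 0.0 m³/s; ΣQ_DR = 539.7 m³/s.
V = ΣQ_DR · Δt = 539.7 × 900 s = 4.857 × 10^5 m³.
Over A = 8.86 km², depth = V / A = 54.8 mm.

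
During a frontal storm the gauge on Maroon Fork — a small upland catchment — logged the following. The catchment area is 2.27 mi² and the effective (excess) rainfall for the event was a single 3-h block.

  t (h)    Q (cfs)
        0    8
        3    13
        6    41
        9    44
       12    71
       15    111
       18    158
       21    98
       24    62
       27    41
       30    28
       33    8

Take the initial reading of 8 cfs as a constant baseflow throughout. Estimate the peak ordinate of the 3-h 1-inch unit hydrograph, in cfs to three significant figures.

Direct runoff: 0.0, 5.0, 33.0, 36.0, 63.0, 103.0, 150.0, 90.0, 54.0, 33.0, 20.0, 0.0 cfs; ΣQ_DR = 587.0 cfs, peak = 150.0 cfs.
Runoff depth d = ΣQ_DR·Δt / A = 587.0 × 10800 / (2.27 mi²) = 1.202 in.
The 1-inch UH is the DRH scaled by (1 in)/d, so U_p = 150.0 × 1/1.202 = 125 cfs.

U_p ≈ 125 cfs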